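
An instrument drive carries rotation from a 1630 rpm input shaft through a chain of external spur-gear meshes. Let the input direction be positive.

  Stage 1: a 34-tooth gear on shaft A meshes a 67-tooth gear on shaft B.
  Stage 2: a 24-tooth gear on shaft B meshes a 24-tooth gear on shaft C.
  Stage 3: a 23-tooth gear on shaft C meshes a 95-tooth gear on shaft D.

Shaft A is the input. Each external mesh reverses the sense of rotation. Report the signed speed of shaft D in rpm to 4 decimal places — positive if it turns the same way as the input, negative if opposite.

Stage 1 [34T→67T]: ω = 1630.0000×34/67 = 827.1642 rpm, dir flips to −; running = −827.1642
Stage 2 [24T→24T]: ω = 827.1642×24/24 = 827.1642 rpm, dir flips to +; running = +827.1642
Stage 3 [23T→95T]: ω = 827.1642×23/95 = 200.2608 rpm, dir flips to −; running = −200.2608

-200.2608 rpm (opposite to input, |ω| = 200.2608 rpm)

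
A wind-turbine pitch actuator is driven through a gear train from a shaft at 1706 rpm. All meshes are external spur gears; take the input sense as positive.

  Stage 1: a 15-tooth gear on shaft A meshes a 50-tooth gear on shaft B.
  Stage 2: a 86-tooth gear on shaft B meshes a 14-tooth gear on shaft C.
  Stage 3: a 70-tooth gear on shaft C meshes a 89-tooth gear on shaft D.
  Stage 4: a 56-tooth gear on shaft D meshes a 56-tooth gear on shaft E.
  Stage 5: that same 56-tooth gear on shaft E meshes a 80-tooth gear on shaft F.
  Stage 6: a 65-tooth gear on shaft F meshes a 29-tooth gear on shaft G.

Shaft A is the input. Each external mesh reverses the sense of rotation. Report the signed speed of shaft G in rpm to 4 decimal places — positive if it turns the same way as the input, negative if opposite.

Stage 1 [15T→50T]: ω = 1706.0000×15/50 = 511.8000 rpm, dir flips to −; running = −511.8000
Stage 2 [86T→14T]: ω = 511.8000×86/14 = 3143.9143 rpm, dir flips to +; running = +3143.9143
Stage 3 [70T→89T]: ω = 3143.9143×70/89 = 2472.7416 rpm, dir flips to −; running = −2472.7416
Stage 4 [56T→56T]: ω = 2472.7416×56/56 = 2472.7416 rpm, dir flips to +; running = +2472.7416
Stage 5 [56T→80T]: ω = 2472.7416×56/80 = 1730.9191 rpm, dir flips to −; running = −1730.9191
Stage 6 [65T→29T]: ω = 1730.9191×65/29 = 3879.6463 rpm, dir flips to +; running = +3879.6463

+3879.6463 rpm (same as input, |ω| = 3879.6463 rpm)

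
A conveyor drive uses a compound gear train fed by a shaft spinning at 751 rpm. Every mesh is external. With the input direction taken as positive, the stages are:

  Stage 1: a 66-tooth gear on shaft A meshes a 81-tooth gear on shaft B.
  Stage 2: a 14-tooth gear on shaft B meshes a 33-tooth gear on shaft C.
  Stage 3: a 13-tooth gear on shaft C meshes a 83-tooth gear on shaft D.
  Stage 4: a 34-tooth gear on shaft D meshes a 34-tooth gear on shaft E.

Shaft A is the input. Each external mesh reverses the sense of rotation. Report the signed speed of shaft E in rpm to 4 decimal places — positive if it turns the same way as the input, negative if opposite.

Stage 1 [66T→81T]: ω = 751.0000×66/81 = 611.9259 rpm, dir flips to −; running = −611.9259
Stage 2 [14T→33T]: ω = 611.9259×14/33 = 259.6049 rpm, dir flips to +; running = +259.6049
Stage 3 [13T→83T]: ω = 259.6049×13/83 = 40.6610 rpm, dir flips to −; running = −40.6610
Stage 4 [34T→34T]: ω = 40.6610×34/34 = 40.6610 rpm, dir flips to +; running = +40.6610

+40.6610 rpm (same as input, |ω| = 40.6610 rpm)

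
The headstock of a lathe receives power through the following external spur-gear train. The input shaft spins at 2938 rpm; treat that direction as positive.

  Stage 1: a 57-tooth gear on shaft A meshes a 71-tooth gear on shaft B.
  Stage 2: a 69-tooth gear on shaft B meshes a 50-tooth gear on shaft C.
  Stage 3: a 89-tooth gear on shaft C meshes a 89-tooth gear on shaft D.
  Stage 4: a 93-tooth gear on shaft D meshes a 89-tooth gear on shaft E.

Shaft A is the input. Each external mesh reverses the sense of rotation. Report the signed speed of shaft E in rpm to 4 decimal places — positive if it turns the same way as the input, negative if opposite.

Stage 1 [57T→71T]: ω = 2938.0000×57/71 = 2358.6761 rpm, dir flips to −; running = −2358.6761
Stage 2 [69T→50T]: ω = 2358.6761×69/50 = 3254.9730 rpm, dir flips to +; running = +3254.9730
Stage 3 [89T→89T]: ω = 3254.9730×89/89 = 3254.9730 rpm, dir flips to −; running = −3254.9730
Stage 4 [93T→89T]: ω = 3254.9730×93/89 = 3401.2639 rpm, dir flips to +; running = +3401.2639

+3401.2639 rpm (same as input, |ω| = 3401.2639 rpm)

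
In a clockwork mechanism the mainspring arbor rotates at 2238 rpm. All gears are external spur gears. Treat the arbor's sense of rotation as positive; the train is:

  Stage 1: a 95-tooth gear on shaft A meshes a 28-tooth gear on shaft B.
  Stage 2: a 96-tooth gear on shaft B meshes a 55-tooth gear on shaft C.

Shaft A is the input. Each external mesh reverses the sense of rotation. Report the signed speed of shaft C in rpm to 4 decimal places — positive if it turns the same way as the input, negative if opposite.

Stage 1 [95T→28T]: ω = 2238.0000×95/28 = 7593.2143 rpm, dir flips to −; running = −7593.2143
Stage 2 [96T→55T]: ω = 7593.2143×96/55 = 13253.6104 rpm, dir flips to +; running = +13253.6104

+13253.6104 rpm (same as input, |ω| = 13253.6104 rpm)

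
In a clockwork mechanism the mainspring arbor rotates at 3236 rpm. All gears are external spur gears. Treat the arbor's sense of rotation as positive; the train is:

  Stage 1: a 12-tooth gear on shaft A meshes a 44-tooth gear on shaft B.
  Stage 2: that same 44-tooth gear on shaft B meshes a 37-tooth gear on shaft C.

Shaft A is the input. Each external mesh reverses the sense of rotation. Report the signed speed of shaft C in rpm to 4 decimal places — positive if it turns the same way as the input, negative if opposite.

+1049.5135 rpm (same as input, |ω| = 1049.5135 rpm)

Stage 1 [12T→44T]: ω = 3236.0000×12/44 = 882.5455 rpm, dir flips to −; running = −882.5455
Stage 2 [44T→37T]: ω = 882.5455×44/37 = 1049.5135 rpm, dir flips to +; running = +1049.5135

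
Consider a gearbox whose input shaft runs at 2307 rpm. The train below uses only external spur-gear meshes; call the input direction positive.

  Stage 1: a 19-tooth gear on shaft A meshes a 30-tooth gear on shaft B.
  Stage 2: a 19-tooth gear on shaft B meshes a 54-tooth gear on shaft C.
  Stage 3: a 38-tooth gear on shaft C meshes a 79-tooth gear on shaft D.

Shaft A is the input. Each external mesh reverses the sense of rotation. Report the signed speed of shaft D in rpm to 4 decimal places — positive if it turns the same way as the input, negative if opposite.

Stage 1 [19T→30T]: ω = 2307.0000×19/30 = 1461.1000 rpm, dir flips to −; running = −1461.1000
Stage 2 [19T→54T]: ω = 1461.1000×19/54 = 514.0907 rpm, dir flips to +; running = +514.0907
Stage 3 [38T→79T]: ω = 514.0907×38/79 = 247.2842 rpm, dir flips to −; running = −247.2842

-247.2842 rpm (opposite to input, |ω| = 247.2842 rpm)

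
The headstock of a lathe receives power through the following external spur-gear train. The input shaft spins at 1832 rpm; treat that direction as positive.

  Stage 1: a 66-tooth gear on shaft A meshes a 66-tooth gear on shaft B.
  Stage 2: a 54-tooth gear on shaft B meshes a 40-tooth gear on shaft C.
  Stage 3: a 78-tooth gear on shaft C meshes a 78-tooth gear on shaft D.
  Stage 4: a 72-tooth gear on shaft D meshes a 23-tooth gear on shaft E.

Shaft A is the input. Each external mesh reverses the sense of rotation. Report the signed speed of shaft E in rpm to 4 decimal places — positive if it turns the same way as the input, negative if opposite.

+7742.1913 rpm (same as input, |ω| = 7742.1913 rpm)

Stage 1 [66T→66T]: ω = 1832.0000×66/66 = 1832.0000 rpm, dir flips to −; running = −1832.0000
Stage 2 [54T→40T]: ω = 1832.0000×54/40 = 2473.2000 rpm, dir flips to +; running = +2473.2000
Stage 3 [78T→78T]: ω = 2473.2000×78/78 = 2473.2000 rpm, dir flips to −; running = −2473.2000
Stage 4 [72T→23T]: ω = 2473.2000×72/23 = 7742.1913 rpm, dir flips to +; running = +7742.1913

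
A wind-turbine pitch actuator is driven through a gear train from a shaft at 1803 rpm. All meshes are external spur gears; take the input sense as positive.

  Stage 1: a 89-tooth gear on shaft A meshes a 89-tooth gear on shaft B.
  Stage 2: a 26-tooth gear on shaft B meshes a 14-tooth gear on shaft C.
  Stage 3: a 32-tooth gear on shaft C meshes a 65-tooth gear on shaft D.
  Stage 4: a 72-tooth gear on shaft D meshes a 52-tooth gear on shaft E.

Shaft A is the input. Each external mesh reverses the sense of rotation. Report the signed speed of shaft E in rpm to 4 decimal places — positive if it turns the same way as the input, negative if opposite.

Stage 1 [89T→89T]: ω = 1803.0000×89/89 = 1803.0000 rpm, dir flips to −; running = −1803.0000
Stage 2 [26T→14T]: ω = 1803.0000×26/14 = 3348.4286 rpm, dir flips to +; running = +3348.4286
Stage 3 [32T→65T]: ω = 3348.4286×32/65 = 1648.4571 rpm, dir flips to −; running = −1648.4571
Stage 4 [72T→52T]: ω = 1648.4571×72/52 = 2282.4791 rpm, dir flips to +; running = +2282.4791

+2282.4791 rpm (same as input, |ω| = 2282.4791 rpm)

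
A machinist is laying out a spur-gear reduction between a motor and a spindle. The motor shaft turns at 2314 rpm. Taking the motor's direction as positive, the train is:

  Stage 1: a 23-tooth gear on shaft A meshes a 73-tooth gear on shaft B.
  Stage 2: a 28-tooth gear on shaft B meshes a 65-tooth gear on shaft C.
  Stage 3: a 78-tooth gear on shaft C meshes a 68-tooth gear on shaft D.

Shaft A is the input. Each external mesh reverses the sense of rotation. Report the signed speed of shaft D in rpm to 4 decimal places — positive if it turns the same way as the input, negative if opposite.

-360.2456 rpm (opposite to input, |ω| = 360.2456 rpm)

Stage 1 [23T→73T]: ω = 2314.0000×23/73 = 729.0685 rpm, dir flips to −; running = −729.0685
Stage 2 [28T→65T]: ω = 729.0685×28/65 = 314.0603 rpm, dir flips to +; running = +314.0603
Stage 3 [78T→68T]: ω = 314.0603×78/68 = 360.2456 rpm, dir flips to −; running = −360.2456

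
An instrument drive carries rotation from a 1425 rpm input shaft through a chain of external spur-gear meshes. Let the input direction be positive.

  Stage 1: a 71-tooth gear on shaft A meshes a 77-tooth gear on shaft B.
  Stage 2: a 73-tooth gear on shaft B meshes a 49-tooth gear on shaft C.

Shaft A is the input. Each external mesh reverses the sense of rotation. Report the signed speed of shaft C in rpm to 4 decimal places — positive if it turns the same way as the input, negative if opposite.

+1957.5338 rpm (same as input, |ω| = 1957.5338 rpm)

Stage 1 [71T→77T]: ω = 1425.0000×71/77 = 1313.9610 rpm, dir flips to −; running = −1313.9610
Stage 2 [73T→49T]: ω = 1313.9610×73/49 = 1957.5338 rpm, dir flips to +; running = +1957.5338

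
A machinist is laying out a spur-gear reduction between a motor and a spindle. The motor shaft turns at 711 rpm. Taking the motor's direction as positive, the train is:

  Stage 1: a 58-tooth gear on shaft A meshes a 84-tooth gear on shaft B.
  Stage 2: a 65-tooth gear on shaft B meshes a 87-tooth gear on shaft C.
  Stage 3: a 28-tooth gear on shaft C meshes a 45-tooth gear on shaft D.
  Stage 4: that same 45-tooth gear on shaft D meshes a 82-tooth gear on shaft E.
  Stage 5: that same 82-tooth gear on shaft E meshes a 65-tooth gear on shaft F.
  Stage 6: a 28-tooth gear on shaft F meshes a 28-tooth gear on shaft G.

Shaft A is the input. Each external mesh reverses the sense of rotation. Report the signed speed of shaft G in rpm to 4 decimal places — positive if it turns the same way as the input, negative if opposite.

Stage 1 [58T→84T]: ω = 711.0000×58/84 = 490.9286 rpm, dir flips to −; running = −490.9286
Stage 2 [65T→87T]: ω = 490.9286×65/87 = 366.7857 rpm, dir flips to +; running = +366.7857
Stage 3 [28T→45T]: ω = 366.7857×28/45 = 228.2222 rpm, dir flips to −; running = −228.2222
Stage 4 [45T→82T]: ω = 228.2222×45/82 = 125.2439 rpm, dir flips to +; running = +125.2439
Stage 5 [82T→65T]: ω = 125.2439×82/65 = 158.0000 rpm, dir flips to −; running = −158.0000
Stage 6 [28T→28T]: ω = 158.0000×28/28 = 158.0000 rpm, dir flips to +; running = +158.0000

+158.0000 rpm (same as input, |ω| = 158.0000 rpm)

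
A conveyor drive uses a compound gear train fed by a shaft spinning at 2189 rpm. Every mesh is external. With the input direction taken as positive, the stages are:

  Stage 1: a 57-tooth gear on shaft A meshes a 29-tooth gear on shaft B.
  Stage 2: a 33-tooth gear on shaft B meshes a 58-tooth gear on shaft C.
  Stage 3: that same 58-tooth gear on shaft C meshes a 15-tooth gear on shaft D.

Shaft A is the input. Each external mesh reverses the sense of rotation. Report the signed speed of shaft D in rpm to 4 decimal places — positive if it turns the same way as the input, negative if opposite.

Stage 1 [57T→29T]: ω = 2189.0000×57/29 = 4302.5172 rpm, dir flips to −; running = −4302.5172
Stage 2 [33T→58T]: ω = 4302.5172×33/58 = 2447.9839 rpm, dir flips to +; running = +2447.9839
Stage 3 [58T→15T]: ω = 2447.9839×58/15 = 9465.5379 rpm, dir flips to −; running = −9465.5379

-9465.5379 rpm (opposite to input, |ω| = 9465.5379 rpm)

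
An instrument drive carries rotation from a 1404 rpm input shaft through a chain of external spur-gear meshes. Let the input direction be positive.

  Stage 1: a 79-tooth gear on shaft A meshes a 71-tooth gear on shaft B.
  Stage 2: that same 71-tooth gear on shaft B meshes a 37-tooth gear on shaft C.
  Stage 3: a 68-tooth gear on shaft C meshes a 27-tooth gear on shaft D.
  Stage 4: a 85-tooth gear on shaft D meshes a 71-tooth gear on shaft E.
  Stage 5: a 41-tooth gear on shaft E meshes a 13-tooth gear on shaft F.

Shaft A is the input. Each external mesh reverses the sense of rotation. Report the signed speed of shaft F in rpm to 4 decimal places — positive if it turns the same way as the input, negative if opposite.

Stage 1 [79T→71T]: ω = 1404.0000×79/71 = 1562.1972 rpm, dir flips to −; running = −1562.1972
Stage 2 [71T→37T]: ω = 1562.1972×71/37 = 2997.7297 rpm, dir flips to +; running = +2997.7297
Stage 3 [68T→27T]: ω = 2997.7297×68/27 = 7549.8378 rpm, dir flips to −; running = −7549.8378
Stage 4 [85T→71T]: ω = 7549.8378×85/71 = 9038.5383 rpm, dir flips to +; running = +9038.5383
Stage 5 [41T→13T]: ω = 9038.5383×41/13 = 28506.1591 rpm, dir flips to −; running = −28506.1591

-28506.1591 rpm (opposite to input, |ω| = 28506.1591 rpm)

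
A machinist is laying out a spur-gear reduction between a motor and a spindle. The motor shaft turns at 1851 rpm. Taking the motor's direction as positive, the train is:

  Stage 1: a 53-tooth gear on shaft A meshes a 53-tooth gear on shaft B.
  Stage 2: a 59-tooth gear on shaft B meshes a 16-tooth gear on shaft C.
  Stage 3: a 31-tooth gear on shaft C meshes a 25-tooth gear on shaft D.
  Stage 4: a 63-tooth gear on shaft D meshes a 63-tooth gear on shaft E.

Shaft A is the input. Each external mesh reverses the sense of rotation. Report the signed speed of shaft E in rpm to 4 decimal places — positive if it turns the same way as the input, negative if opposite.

Stage 1 [53T→53T]: ω = 1851.0000×53/53 = 1851.0000 rpm, dir flips to −; running = −1851.0000
Stage 2 [59T→16T]: ω = 1851.0000×59/16 = 6825.5625 rpm, dir flips to +; running = +6825.5625
Stage 3 [31T→25T]: ω = 6825.5625×31/25 = 8463.6975 rpm, dir flips to −; running = −8463.6975
Stage 4 [63T→63T]: ω = 8463.6975×63/63 = 8463.6975 rpm, dir flips to +; running = +8463.6975

+8463.6975 rpm (same as input, |ω| = 8463.6975 rpm)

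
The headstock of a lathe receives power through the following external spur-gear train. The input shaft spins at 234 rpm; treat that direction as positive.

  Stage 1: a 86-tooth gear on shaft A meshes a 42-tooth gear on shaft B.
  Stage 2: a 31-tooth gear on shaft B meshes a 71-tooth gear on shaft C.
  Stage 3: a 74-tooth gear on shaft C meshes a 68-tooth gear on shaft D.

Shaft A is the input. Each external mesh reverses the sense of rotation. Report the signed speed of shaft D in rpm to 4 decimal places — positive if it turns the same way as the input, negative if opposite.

Stage 1 [86T→42T]: ω = 234.0000×86/42 = 479.1429 rpm, dir flips to −; running = −479.1429
Stage 2 [31T→71T]: ω = 479.1429×31/71 = 209.2032 rpm, dir flips to +; running = +209.2032
Stage 3 [74T→68T]: ω = 209.2032×74/68 = 227.6623 rpm, dir flips to −; running = −227.6623

-227.6623 rpm (opposite to input, |ω| = 227.6623 rpm)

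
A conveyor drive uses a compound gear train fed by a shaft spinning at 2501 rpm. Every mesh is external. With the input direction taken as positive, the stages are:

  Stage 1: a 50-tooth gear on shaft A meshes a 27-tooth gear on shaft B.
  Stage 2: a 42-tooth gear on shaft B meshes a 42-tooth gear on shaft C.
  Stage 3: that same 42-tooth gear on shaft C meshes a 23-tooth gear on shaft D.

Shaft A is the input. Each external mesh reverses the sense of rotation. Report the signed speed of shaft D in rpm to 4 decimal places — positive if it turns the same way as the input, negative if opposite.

Stage 1 [50T→27T]: ω = 2501.0000×50/27 = 4631.4815 rpm, dir flips to −; running = −4631.4815
Stage 2 [42T→42T]: ω = 4631.4815×42/42 = 4631.4815 rpm, dir flips to +; running = +4631.4815
Stage 3 [42T→23T]: ω = 4631.4815×42/23 = 8457.4879 rpm, dir flips to −; running = −8457.4879

-8457.4879 rpm (opposite to input, |ω| = 8457.4879 rpm)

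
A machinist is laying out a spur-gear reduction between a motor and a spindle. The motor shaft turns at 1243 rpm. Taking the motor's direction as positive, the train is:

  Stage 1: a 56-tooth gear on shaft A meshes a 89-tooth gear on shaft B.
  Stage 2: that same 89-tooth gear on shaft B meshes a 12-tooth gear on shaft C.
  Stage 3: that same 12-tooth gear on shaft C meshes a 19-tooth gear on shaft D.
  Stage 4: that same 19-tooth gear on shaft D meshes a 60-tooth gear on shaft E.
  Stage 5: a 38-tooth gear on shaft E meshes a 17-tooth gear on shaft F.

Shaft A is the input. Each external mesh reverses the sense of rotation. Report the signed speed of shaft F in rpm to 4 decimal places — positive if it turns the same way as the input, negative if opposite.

Stage 1 [56T→89T]: ω = 1243.0000×56/89 = 782.1124 rpm, dir flips to −; running = −782.1124
Stage 2 [89T→12T]: ω = 782.1124×89/12 = 5800.6667 rpm, dir flips to +; running = +5800.6667
Stage 3 [12T→19T]: ω = 5800.6667×12/19 = 3663.5789 rpm, dir flips to −; running = −3663.5789
Stage 4 [19T→60T]: ω = 3663.5789×19/60 = 1160.1333 rpm, dir flips to +; running = +1160.1333
Stage 5 [38T→17T]: ω = 1160.1333×38/17 = 2593.2392 rpm, dir flips to −; running = −2593.2392

-2593.2392 rpm (opposite to input, |ω| = 2593.2392 rpm)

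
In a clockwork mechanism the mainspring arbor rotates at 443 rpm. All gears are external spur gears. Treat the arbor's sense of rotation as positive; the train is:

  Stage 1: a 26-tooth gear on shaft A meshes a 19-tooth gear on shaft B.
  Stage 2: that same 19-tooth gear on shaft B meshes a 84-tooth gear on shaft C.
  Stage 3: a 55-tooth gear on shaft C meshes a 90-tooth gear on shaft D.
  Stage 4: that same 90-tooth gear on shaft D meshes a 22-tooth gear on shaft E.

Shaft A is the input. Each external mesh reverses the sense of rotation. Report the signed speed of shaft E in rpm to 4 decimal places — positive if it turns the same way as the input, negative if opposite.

Stage 1 [26T→19T]: ω = 443.0000×26/19 = 606.2105 rpm, dir flips to −; running = −606.2105
Stage 2 [19T→84T]: ω = 606.2105×19/84 = 137.1190 rpm, dir flips to +; running = +137.1190
Stage 3 [55T→90T]: ω = 137.1190×55/90 = 83.7950 rpm, dir flips to −; running = −83.7950
Stage 4 [90T→22T]: ω = 83.7950×90/22 = 342.7976 rpm, dir flips to +; running = +342.7976

+342.7976 rpm (same as input, |ω| = 342.7976 rpm)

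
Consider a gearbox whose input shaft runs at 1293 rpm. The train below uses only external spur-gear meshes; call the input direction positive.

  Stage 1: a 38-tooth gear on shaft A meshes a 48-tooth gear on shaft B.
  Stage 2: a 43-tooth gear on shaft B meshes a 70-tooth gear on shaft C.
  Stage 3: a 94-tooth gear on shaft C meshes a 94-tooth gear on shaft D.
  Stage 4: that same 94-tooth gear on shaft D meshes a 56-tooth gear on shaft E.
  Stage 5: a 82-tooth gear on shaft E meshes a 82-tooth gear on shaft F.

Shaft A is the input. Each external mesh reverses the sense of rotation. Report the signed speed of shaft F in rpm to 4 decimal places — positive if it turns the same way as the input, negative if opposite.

Stage 1 [38T→48T]: ω = 1293.0000×38/48 = 1023.6250 rpm, dir flips to −; running = −1023.6250
Stage 2 [43T→70T]: ω = 1023.6250×43/70 = 628.7982 rpm, dir flips to +; running = +628.7982
Stage 3 [94T→94T]: ω = 628.7982×94/94 = 628.7982 rpm, dir flips to −; running = −628.7982
Stage 4 [94T→56T]: ω = 628.7982×94/56 = 1055.4827 rpm, dir flips to +; running = +1055.4827
Stage 5 [82T→82T]: ω = 1055.4827×82/82 = 1055.4827 rpm, dir flips to −; running = −1055.4827

-1055.4827 rpm (opposite to input, |ω| = 1055.4827 rpm)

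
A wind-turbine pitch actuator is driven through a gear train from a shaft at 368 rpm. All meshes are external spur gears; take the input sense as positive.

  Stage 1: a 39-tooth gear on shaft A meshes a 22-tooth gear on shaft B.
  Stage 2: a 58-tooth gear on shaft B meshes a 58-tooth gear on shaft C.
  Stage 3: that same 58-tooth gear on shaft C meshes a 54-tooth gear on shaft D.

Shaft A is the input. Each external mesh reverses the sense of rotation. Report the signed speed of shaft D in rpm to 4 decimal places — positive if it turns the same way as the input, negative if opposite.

Stage 1 [39T→22T]: ω = 368.0000×39/22 = 652.3636 rpm, dir flips to −; running = −652.3636
Stage 2 [58T→58T]: ω = 652.3636×58/58 = 652.3636 rpm, dir flips to +; running = +652.3636
Stage 3 [58T→54T]: ω = 652.3636×58/54 = 700.6869 rpm, dir flips to −; running = −700.6869

-700.6869 rpm (opposite to input, |ω| = 700.6869 rpm)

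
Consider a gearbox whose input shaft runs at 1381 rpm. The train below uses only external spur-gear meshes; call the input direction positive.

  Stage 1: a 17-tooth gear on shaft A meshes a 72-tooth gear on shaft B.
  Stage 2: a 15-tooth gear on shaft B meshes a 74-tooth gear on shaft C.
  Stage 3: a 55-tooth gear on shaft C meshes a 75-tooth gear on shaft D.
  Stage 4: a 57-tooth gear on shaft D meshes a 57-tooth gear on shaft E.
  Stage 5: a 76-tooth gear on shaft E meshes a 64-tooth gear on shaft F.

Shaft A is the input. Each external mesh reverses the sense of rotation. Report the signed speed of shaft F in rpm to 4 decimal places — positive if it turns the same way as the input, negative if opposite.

Stage 1 [17T→72T]: ω = 1381.0000×17/72 = 326.0694 rpm, dir flips to −; running = −326.0694
Stage 2 [15T→74T]: ω = 326.0694×15/74 = 66.0952 rpm, dir flips to +; running = +66.0952
Stage 3 [55T→75T]: ω = 66.0952×55/75 = 48.4698 rpm, dir flips to −; running = −48.4698
Stage 4 [57T→57T]: ω = 48.4698×57/57 = 48.4698 rpm, dir flips to +; running = +48.4698
Stage 5 [76T→64T]: ω = 48.4698×76/64 = 57.5579 rpm, dir flips to −; running = −57.5579

-57.5579 rpm (opposite to input, |ω| = 57.5579 rpm)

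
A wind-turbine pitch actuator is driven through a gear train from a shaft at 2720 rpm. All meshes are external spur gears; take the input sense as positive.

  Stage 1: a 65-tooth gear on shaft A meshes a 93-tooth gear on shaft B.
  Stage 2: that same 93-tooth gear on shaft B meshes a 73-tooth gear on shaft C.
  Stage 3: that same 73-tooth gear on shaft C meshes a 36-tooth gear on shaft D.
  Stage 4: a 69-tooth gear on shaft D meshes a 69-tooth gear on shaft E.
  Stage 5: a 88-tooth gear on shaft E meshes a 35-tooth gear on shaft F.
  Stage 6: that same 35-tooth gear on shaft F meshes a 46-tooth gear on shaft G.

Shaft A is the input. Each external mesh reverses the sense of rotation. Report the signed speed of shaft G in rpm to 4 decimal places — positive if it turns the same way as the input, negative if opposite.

Stage 1 [65T→93T]: ω = 2720.0000×65/93 = 1901.0753 rpm, dir flips to −; running = −1901.0753
Stage 2 [93T→73T]: ω = 1901.0753×93/73 = 2421.9178 rpm, dir flips to +; running = +2421.9178
Stage 3 [73T→36T]: ω = 2421.9178×73/36 = 4911.1111 rpm, dir flips to −; running = −4911.1111
Stage 4 [69T→69T]: ω = 4911.1111×69/69 = 4911.1111 rpm, dir flips to +; running = +4911.1111
Stage 5 [88T→35T]: ω = 4911.1111×88/35 = 12347.9365 rpm, dir flips to −; running = −12347.9365
Stage 6 [35T→46T]: ω = 12347.9365×35/46 = 9395.1691 rpm, dir flips to +; running = +9395.1691

+9395.1691 rpm (same as input, |ω| = 9395.1691 rpm)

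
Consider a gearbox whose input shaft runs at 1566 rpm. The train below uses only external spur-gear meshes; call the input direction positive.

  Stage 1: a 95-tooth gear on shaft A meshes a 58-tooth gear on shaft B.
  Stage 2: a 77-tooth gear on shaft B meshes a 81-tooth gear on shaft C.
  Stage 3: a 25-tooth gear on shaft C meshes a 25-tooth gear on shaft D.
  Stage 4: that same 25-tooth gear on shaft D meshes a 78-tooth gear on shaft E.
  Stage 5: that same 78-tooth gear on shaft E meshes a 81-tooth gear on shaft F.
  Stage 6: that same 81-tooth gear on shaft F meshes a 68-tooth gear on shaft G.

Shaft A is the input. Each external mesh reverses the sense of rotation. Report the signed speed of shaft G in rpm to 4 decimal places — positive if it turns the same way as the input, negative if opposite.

+896.4461 rpm (same as input, |ω| = 896.4461 rpm)

Stage 1 [95T→58T]: ω = 1566.0000×95/58 = 2565.0000 rpm, dir flips to −; running = −2565.0000
Stage 2 [77T→81T]: ω = 2565.0000×77/81 = 2438.3333 rpm, dir flips to +; running = +2438.3333
Stage 3 [25T→25T]: ω = 2438.3333×25/25 = 2438.3333 rpm, dir flips to −; running = −2438.3333
Stage 4 [25T→78T]: ω = 2438.3333×25/78 = 781.5171 rpm, dir flips to +; running = +781.5171
Stage 5 [78T→81T]: ω = 781.5171×78/81 = 752.5720 rpm, dir flips to −; running = −752.5720
Stage 6 [81T→68T]: ω = 752.5720×81/68 = 896.4461 rpm, dir flips to +; running = +896.4461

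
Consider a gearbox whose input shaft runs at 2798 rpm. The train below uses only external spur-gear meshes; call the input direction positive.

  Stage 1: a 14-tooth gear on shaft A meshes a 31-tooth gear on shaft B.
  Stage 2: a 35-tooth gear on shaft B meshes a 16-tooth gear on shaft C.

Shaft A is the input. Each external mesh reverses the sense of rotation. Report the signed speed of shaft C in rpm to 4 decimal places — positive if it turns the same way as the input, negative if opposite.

Stage 1 [14T→31T]: ω = 2798.0000×14/31 = 1263.6129 rpm, dir flips to −; running = −1263.6129
Stage 2 [35T→16T]: ω = 1263.6129×35/16 = 2764.1532 rpm, dir flips to +; running = +2764.1532

+2764.1532 rpm (same as input, |ω| = 2764.1532 rpm)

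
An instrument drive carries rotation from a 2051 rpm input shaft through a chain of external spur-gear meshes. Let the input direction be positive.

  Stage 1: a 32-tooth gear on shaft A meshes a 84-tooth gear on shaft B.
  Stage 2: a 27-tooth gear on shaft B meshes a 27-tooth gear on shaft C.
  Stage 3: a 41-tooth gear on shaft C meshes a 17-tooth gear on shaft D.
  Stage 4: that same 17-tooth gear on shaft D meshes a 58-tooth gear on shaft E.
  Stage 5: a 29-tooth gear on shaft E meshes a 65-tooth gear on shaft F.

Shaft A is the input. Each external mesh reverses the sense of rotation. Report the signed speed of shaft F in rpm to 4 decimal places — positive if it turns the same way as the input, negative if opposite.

-246.4205 rpm (opposite to input, |ω| = 246.4205 rpm)

Stage 1 [32T→84T]: ω = 2051.0000×32/84 = 781.3333 rpm, dir flips to −; running = −781.3333
Stage 2 [27T→27T]: ω = 781.3333×27/27 = 781.3333 rpm, dir flips to +; running = +781.3333
Stage 3 [41T→17T]: ω = 781.3333×41/17 = 1884.3922 rpm, dir flips to −; running = −1884.3922
Stage 4 [17T→58T]: ω = 1884.3922×17/58 = 552.3218 rpm, dir flips to +; running = +552.3218
Stage 5 [29T→65T]: ω = 552.3218×29/65 = 246.4205 rpm, dir flips to −; running = −246.4205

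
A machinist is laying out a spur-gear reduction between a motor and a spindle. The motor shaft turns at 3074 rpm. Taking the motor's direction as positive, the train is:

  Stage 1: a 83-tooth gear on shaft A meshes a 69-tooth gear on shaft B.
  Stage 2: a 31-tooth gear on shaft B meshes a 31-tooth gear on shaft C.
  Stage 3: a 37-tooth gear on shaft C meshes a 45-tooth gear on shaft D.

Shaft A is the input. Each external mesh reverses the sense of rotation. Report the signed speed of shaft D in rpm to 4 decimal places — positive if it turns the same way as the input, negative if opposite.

-3040.3395 rpm (opposite to input, |ω| = 3040.3395 rpm)

Stage 1 [83T→69T]: ω = 3074.0000×83/69 = 3697.7101 rpm, dir flips to −; running = −3697.7101
Stage 2 [31T→31T]: ω = 3697.7101×31/31 = 3697.7101 rpm, dir flips to +; running = +3697.7101
Stage 3 [37T→45T]: ω = 3697.7101×37/45 = 3040.3395 rpm, dir flips to −; running = −3040.3395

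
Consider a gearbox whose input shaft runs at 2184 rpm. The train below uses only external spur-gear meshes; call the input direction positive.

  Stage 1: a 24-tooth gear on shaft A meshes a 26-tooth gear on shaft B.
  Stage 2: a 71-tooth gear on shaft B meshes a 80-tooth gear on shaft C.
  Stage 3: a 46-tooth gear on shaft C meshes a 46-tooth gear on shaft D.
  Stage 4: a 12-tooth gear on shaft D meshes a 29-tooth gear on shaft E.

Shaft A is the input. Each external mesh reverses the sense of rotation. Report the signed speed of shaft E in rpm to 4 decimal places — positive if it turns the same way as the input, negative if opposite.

+740.3586 rpm (same as input, |ω| = 740.3586 rpm)

Stage 1 [24T→26T]: ω = 2184.0000×24/26 = 2016.0000 rpm, dir flips to −; running = −2016.0000
Stage 2 [71T→80T]: ω = 2016.0000×71/80 = 1789.2000 rpm, dir flips to +; running = +1789.2000
Stage 3 [46T→46T]: ω = 1789.2000×46/46 = 1789.2000 rpm, dir flips to −; running = −1789.2000
Stage 4 [12T→29T]: ω = 1789.2000×12/29 = 740.3586 rpm, dir flips to +; running = +740.3586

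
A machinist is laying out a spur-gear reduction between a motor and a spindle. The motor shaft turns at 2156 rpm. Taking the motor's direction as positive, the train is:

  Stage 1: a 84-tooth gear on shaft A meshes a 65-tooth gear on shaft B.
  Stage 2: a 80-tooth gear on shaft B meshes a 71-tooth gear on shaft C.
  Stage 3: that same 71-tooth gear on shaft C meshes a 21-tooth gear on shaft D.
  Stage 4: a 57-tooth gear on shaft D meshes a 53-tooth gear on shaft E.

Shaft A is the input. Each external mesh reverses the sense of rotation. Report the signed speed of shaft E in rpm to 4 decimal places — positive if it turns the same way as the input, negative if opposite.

+11415.2221 rpm (same as input, |ω| = 11415.2221 rpm)

Stage 1 [84T→65T]: ω = 2156.0000×84/65 = 2786.2154 rpm, dir flips to −; running = −2786.2154
Stage 2 [80T→71T]: ω = 2786.2154×80/71 = 3139.3976 rpm, dir flips to +; running = +3139.3976
Stage 3 [71T→21T]: ω = 3139.3976×71/21 = 10614.1538 rpm, dir flips to −; running = −10614.1538
Stage 4 [57T→53T]: ω = 10614.1538×57/53 = 11415.2221 rpm, dir flips to +; running = +11415.2221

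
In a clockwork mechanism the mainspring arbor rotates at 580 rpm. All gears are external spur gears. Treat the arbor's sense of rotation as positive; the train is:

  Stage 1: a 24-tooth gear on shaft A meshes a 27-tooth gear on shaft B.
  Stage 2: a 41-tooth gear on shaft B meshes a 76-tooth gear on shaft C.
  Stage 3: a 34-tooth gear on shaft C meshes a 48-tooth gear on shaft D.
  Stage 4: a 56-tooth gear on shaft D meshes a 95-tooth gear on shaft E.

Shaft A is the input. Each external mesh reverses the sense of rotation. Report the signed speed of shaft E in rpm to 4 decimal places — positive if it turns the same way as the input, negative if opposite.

Stage 1 [24T→27T]: ω = 580.0000×24/27 = 515.5556 rpm, dir flips to −; running = −515.5556
Stage 2 [41T→76T]: ω = 515.5556×41/76 = 278.1287 rpm, dir flips to +; running = +278.1287
Stage 3 [34T→48T]: ω = 278.1287×34/48 = 197.0078 rpm, dir flips to −; running = −197.0078
Stage 4 [56T→95T]: ω = 197.0078×56/95 = 116.1309 rpm, dir flips to +; running = +116.1309

+116.1309 rpm (same as input, |ω| = 116.1309 rpm)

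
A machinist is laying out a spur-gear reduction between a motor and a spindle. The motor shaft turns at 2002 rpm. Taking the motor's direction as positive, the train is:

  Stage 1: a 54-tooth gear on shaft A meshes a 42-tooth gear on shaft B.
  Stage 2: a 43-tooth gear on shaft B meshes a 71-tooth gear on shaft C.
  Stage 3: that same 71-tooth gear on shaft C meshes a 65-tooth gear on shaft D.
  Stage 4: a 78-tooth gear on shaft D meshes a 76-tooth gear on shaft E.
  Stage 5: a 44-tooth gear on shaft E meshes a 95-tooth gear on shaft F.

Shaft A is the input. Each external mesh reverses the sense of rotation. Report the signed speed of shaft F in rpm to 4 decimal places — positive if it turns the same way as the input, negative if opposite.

-809.4196 rpm (opposite to input, |ω| = 809.4196 rpm)

Stage 1 [54T→42T]: ω = 2002.0000×54/42 = 2574.0000 rpm, dir flips to −; running = −2574.0000
Stage 2 [43T→71T]: ω = 2574.0000×43/71 = 1558.9014 rpm, dir flips to +; running = +1558.9014
Stage 3 [71T→65T]: ω = 1558.9014×71/65 = 1702.8000 rpm, dir flips to −; running = −1702.8000
Stage 4 [78T→76T]: ω = 1702.8000×78/76 = 1747.6105 rpm, dir flips to +; running = +1747.6105
Stage 5 [44T→95T]: ω = 1747.6105×44/95 = 809.4196 rpm, dir flips to −; running = −809.4196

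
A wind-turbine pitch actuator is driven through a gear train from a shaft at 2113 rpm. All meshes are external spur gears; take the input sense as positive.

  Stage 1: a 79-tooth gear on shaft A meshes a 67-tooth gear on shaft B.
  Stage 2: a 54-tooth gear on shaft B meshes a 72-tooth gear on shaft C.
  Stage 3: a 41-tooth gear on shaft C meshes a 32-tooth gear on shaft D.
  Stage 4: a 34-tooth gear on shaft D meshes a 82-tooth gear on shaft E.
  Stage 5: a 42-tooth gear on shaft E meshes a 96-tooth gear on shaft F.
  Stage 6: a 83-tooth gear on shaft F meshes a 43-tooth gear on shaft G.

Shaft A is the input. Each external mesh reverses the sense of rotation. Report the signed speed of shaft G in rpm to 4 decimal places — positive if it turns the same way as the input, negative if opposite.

Stage 1 [79T→67T]: ω = 2113.0000×79/67 = 2491.4478 rpm, dir flips to −; running = −2491.4478
Stage 2 [54T→72T]: ω = 2491.4478×54/72 = 1868.5858 rpm, dir flips to +; running = +1868.5858
Stage 3 [41T→32T]: ω = 1868.5858×41/32 = 2394.1256 rpm, dir flips to −; running = −2394.1256
Stage 4 [34T→82T]: ω = 2394.1256×34/82 = 992.6862 rpm, dir flips to +; running = +992.6862
Stage 5 [42T→96T]: ω = 992.6862×42/96 = 434.3002 rpm, dir flips to −; running = −434.3002
Stage 6 [83T→43T]: ω = 434.3002×83/43 = 838.3004 rpm, dir flips to +; running = +838.3004

+838.3004 rpm (same as input, |ω| = 838.3004 rpm)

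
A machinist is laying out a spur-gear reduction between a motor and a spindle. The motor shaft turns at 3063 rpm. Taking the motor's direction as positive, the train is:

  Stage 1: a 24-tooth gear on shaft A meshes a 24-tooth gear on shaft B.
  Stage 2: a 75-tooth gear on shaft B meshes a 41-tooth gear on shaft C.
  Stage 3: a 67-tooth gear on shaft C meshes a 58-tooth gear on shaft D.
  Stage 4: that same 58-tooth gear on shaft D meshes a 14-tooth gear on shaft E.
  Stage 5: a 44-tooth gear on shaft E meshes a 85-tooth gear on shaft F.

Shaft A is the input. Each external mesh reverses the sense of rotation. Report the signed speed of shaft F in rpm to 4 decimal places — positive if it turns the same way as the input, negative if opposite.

Stage 1 [24T→24T]: ω = 3063.0000×24/24 = 3063.0000 rpm, dir flips to −; running = −3063.0000
Stage 2 [75T→41T]: ω = 3063.0000×75/41 = 5603.0488 rpm, dir flips to +; running = +5603.0488
Stage 3 [67T→58T]: ω = 5603.0488×67/58 = 6472.4874 rpm, dir flips to −; running = −6472.4874
Stage 4 [58T→14T]: ω = 6472.4874×58/14 = 26814.5906 rpm, dir flips to +; running = +26814.5906
Stage 5 [44T→85T]: ω = 26814.5906×44/85 = 13880.4940 rpm, dir flips to −; running = −13880.4940

-13880.4940 rpm (opposite to input, |ω| = 13880.4940 rpm)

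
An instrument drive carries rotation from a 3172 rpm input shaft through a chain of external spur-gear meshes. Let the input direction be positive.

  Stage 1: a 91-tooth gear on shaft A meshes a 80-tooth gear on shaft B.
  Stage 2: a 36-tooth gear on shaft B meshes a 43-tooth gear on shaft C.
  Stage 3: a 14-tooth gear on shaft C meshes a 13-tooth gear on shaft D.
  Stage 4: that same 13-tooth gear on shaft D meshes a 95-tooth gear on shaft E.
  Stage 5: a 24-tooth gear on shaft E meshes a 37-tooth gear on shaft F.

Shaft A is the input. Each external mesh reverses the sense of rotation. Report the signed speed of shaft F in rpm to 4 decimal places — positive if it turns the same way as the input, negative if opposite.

-288.7570 rpm (opposite to input, |ω| = 288.7570 rpm)

Stage 1 [91T→80T]: ω = 3172.0000×91/80 = 3608.1500 rpm, dir flips to −; running = −3608.1500
Stage 2 [36T→43T]: ω = 3608.1500×36/43 = 3020.7767 rpm, dir flips to +; running = +3020.7767
Stage 3 [14T→13T]: ω = 3020.7767×14/13 = 3253.1442 rpm, dir flips to −; running = −3253.1442
Stage 4 [13T→95T]: ω = 3253.1442×13/95 = 445.1671 rpm, dir flips to +; running = +445.1671
Stage 5 [24T→37T]: ω = 445.1671×24/37 = 288.7570 rpm, dir flips to −; running = −288.7570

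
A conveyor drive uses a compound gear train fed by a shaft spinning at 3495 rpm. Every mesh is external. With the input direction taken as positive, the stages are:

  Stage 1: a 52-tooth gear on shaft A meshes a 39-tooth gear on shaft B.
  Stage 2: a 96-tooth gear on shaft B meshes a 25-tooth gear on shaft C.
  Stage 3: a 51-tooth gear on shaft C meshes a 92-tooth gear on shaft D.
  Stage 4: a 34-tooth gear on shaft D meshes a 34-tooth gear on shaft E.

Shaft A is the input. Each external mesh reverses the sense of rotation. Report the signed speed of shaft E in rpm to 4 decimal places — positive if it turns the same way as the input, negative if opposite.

Stage 1 [52T→39T]: ω = 3495.0000×52/39 = 4660.0000 rpm, dir flips to −; running = −4660.0000
Stage 2 [96T→25T]: ω = 4660.0000×96/25 = 17894.4000 rpm, dir flips to +; running = +17894.4000
Stage 3 [51T→92T]: ω = 17894.4000×51/92 = 9919.7217 rpm, dir flips to −; running = −9919.7217
Stage 4 [34T→34T]: ω = 9919.7217×34/34 = 9919.7217 rpm, dir flips to +; running = +9919.7217

+9919.7217 rpm (same as input, |ω| = 9919.7217 rpm)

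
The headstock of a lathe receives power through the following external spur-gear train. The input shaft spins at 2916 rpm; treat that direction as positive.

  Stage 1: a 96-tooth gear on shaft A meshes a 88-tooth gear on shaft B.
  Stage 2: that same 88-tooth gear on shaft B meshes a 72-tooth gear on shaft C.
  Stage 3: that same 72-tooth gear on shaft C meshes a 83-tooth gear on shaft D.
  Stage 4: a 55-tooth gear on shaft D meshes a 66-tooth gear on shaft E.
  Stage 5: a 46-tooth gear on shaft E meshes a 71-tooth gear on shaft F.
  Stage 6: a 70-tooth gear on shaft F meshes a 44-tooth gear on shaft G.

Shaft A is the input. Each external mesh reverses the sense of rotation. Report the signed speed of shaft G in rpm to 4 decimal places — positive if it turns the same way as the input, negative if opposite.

+2896.9718 rpm (same as input, |ω| = 2896.9718 rpm)

Stage 1 [96T→88T]: ω = 2916.0000×96/88 = 3181.0909 rpm, dir flips to −; running = −3181.0909
Stage 2 [88T→72T]: ω = 3181.0909×88/72 = 3888.0000 rpm, dir flips to +; running = +3888.0000
Stage 3 [72T→83T]: ω = 3888.0000×72/83 = 3372.7229 rpm, dir flips to −; running = −3372.7229
Stage 4 [55T→66T]: ω = 3372.7229×55/66 = 2810.6024 rpm, dir flips to +; running = +2810.6024
Stage 5 [46T→71T]: ω = 2810.6024×46/71 = 1820.9537 rpm, dir flips to −; running = −1820.9537
Stage 6 [70T→44T]: ω = 1820.9537×70/44 = 2896.9718 rpm, dir flips to +; running = +2896.9718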